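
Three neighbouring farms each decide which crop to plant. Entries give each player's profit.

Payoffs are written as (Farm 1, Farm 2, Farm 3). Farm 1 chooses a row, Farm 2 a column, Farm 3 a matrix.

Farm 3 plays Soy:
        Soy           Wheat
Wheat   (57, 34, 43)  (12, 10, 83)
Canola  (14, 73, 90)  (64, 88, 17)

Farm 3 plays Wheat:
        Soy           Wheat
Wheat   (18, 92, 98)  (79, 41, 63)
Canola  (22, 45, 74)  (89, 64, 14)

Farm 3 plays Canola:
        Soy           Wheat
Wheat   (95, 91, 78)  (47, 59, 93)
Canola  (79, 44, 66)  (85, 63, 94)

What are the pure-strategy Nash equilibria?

(Canola, Wheat, Canola)

Farm 1 against (Soy, Soy): payoffs 57, 14 → best response Wheat.
Farm 1 against (Soy, Wheat): payoffs 18, 22 → best response Canola.
Farm 1 against (Soy, Canola): payoffs 95, 79 → best response Wheat.
Farm 1 against (Wheat, Soy): payoffs 12, 64 → best response Canola.
Farm 1 against (Wheat, Wheat): payoffs 79, 89 → best response Canola.
Farm 1 against (Wheat, Canola): payoffs 47, 85 → best response Canola.
Farm 2 against (Wheat, Soy): payoffs 34, 10 → best response Soy.
Farm 2 against (Wheat, Wheat): payoffs 92, 41 → best response Soy.
Farm 2 against (Wheat, Canola): payoffs 91, 59 → best response Soy.
Farm 2 against (Canola, Soy): payoffs 73, 88 → best response Wheat.
Farm 2 against (Canola, Wheat): payoffs 45, 64 → best response Wheat.
Farm 2 against (Canola, Canola): payoffs 44, 63 → best response Wheat.
Farm 3 against (Wheat, Soy): payoffs 43, 98, 78 → best response Wheat.
Farm 3 against (Wheat, Wheat): payoffs 83, 63, 93 → best response Canola.
Farm 3 against (Canola, Soy): payoffs 90, 74, 66 → best response Soy.
Farm 3 against (Canola, Wheat): payoffs 17, 14, 94 → best response Canola.
Mutual best responses: (Canola, Wheat, Canola).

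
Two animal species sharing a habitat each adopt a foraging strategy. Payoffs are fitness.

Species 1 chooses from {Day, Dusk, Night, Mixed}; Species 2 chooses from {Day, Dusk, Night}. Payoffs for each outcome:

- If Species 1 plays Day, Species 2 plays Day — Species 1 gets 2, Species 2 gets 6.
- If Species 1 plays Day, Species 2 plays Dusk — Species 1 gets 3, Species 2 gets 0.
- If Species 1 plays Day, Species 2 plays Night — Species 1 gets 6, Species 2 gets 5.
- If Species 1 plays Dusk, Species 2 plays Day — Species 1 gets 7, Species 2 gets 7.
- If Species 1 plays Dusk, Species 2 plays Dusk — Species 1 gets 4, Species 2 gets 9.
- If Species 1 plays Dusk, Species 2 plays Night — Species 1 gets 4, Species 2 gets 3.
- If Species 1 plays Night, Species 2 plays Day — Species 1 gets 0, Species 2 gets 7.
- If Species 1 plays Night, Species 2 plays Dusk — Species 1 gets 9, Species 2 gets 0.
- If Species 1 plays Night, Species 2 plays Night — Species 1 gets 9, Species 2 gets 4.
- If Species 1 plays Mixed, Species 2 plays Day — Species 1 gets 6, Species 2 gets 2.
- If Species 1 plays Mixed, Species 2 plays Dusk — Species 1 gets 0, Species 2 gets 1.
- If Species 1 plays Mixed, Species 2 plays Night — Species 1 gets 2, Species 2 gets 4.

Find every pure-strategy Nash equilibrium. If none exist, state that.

This game has no pure Nash equilibrium.

Species 1 against Day: payoffs 2, 7, 0, 6 → best response Dusk.
Species 1 against Dusk: payoffs 3, 4, 9, 0 → best response Night.
Species 1 against Night: payoffs 6, 4, 9, 2 → best response Night.
Species 2 against Day: payoffs 6, 0, 5 → best response Day.
Species 2 against Dusk: payoffs 7, 9, 3 → best response Dusk.
Species 2 against Night: payoffs 7, 0, 4 → best response Day.
Species 2 against Mixed: payoffs 2, 1, 4 → best response Night.
No profile is a mutual best response for all players.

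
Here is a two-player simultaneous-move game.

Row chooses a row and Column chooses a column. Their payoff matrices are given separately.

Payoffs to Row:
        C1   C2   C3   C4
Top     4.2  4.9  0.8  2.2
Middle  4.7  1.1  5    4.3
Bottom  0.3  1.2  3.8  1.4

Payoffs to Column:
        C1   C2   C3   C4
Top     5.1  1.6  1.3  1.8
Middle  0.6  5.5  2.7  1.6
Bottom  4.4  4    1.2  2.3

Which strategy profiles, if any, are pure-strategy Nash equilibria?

Row against C1: payoffs 4.2, 4.7, 0.3 → best response Middle.
Row against C2: payoffs 4.9, 1.1, 1.2 → best response Top.
Row against C3: payoffs 0.8, 5, 3.8 → best response Middle.
Row against C4: payoffs 2.2, 4.3, 1.4 → best response Middle.
Column against Top: payoffs 5.1, 1.6, 1.3, 1.8 → best response C1.
Column against Middle: payoffs 0.6, 5.5, 2.7, 1.6 → best response C2.
Column against Bottom: payoffs 4.4, 4, 1.2, 2.3 → best response C1.
No profile is a mutual best response for all players.

none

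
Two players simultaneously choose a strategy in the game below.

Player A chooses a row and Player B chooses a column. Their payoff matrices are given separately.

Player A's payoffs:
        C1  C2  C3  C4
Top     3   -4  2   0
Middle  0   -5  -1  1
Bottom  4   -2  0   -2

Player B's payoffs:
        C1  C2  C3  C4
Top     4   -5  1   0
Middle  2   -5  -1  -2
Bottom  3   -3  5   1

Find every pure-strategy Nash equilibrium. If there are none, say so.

Player A against C1: payoffs 3, 0, 4 → best response Bottom.
Player A against C2: payoffs -4, -5, -2 → best response Bottom.
Player A against C3: payoffs 2, -1, 0 → best response Top.
Player A against C4: payoffs 0, 1, -2 → best response Middle.
Player B against Top: payoffs 4, -5, 1, 0 → best response C1.
Player B against Middle: payoffs 2, -5, -1, -2 → best response C1.
Player B against Bottom: payoffs 3, -3, 5, 1 → best response C3.
No profile is a mutual best response for all players.

There is no pure-strategy Nash equilibrium.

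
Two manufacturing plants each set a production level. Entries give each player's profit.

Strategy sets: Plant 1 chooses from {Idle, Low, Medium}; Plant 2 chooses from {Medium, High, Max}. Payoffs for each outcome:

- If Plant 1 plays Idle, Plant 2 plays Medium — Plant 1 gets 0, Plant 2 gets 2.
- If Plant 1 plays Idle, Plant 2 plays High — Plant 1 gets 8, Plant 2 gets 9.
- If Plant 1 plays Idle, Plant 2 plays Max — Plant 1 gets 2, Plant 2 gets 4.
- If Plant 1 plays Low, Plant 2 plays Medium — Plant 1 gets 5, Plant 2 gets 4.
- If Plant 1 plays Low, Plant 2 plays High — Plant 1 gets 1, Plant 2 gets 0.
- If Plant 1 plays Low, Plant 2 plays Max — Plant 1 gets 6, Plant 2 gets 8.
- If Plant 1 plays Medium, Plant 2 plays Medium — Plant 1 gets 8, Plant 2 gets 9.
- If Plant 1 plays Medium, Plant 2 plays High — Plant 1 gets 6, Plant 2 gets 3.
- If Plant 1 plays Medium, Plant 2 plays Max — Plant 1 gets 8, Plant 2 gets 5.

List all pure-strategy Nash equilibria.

For each player, find the best response to each opponent profile; mutual best responses are the pure NE.
Plant 1 against Medium: payoffs 0, 5, 8 → best response Medium.
Plant 1 against High: payoffs 8, 1, 6 → best response Idle.
Plant 1 against Max: payoffs 2, 6, 8 → best response Medium.
Plant 2 against Idle: payoffs 2, 9, 4 → best response High.
Plant 2 against Low: payoffs 4, 0, 8 → best response Max.
Plant 2 against Medium: payoffs 9, 3, 5 → best response Medium.
Mutual best responses: (Idle, High); (Medium, Medium).

Pure-strategy Nash equilibria: (Idle, High); (Medium, Medium)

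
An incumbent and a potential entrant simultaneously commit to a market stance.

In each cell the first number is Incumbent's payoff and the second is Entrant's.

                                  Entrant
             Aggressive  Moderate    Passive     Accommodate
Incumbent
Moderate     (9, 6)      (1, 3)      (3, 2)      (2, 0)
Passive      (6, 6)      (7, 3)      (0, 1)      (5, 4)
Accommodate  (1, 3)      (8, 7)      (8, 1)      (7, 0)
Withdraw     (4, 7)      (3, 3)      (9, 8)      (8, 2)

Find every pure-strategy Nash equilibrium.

Incumbent against Aggressive: payoffs 9, 6, 1, 4 → best response Moderate.
Incumbent against Moderate: payoffs 1, 7, 8, 3 → best response Accommodate.
Incumbent against Passive: payoffs 3, 0, 8, 9 → best response Withdraw.
Incumbent against Accommodate: payoffs 2, 5, 7, 8 → best response Withdraw.
Entrant against Moderate: payoffs 6, 3, 2, 0 → best response Aggressive.
Entrant against Passive: payoffs 6, 3, 1, 4 → best response Aggressive.
Entrant against Accommodate: payoffs 3, 7, 1, 0 → best response Moderate.
Entrant against Withdraw: payoffs 7, 3, 8, 2 → best response Passive.
Mutual best responses: (Moderate, Aggressive); (Accommodate, Moderate); (Withdraw, Passive).

The pure Nash equilibria are (Moderate, Aggressive); (Accommodate, Moderate); (Withdraw, Passive).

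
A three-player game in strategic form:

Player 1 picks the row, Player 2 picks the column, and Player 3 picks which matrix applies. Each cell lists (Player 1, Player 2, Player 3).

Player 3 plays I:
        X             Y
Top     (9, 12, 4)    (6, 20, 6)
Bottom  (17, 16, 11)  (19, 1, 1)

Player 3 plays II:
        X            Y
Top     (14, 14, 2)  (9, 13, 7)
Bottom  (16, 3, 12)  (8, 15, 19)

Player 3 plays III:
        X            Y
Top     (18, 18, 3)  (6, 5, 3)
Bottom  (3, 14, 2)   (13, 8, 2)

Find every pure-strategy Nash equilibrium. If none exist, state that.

Check each profile: it is a Nash equilibrium iff no player can strictly gain by switching unilaterally.
(Top, X, I): Player 1 can switch to Bottom (9 → 17). Not NE.
(Top, X, II): Player 1 can switch to Bottom (14 → 16). Not NE.
(Top, X, III): Player 3 can switch to I (3 → 4). Not NE.
(Top, Y, I): Player 1 can switch to Bottom (6 → 19). Not NE.
(Top, Y, II): Player 2 can switch to X (13 → 14). Not NE.
(Top, Y, III): Player 1 can switch to Bottom (6 → 13). Not NE.
(Bottom, X, I): Player 3 can switch to II (11 → 12). Not NE.
(Bottom, X, II): Player 2 can switch to Y (3 → 15). Not NE.
(The remaining 4 profiles each have a profitable deviation by the same check.)

none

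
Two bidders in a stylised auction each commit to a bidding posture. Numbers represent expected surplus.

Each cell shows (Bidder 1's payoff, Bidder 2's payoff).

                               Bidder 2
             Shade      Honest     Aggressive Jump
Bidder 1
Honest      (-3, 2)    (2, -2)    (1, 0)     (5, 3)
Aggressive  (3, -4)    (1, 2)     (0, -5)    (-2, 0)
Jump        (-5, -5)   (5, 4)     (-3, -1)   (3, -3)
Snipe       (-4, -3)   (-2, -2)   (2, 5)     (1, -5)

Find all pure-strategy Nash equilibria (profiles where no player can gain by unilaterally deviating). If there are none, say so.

For each strategy profile, look for a profitable unilateral deviation.
(Honest, Shade): Bidder 1 can switch to Aggressive (-3 → 3). Not NE.
(Honest, Honest): Bidder 1 can switch to Jump (2 → 5). Not NE.
(Honest, Aggressive): Bidder 1 can switch to Snipe (1 → 2). Not NE.
(Honest, Jump): Bidder 1 gets 5, best alternative 3; Bidder 2 gets 3, best alternative 2. No profitable deviation — NE.
(Aggressive, Shade): Bidder 2 can switch to Honest (-4 → 2). Not NE.
(Aggressive, Honest): Bidder 1 can switch to Honest (1 → 2). Not NE.
(Aggressive, Aggressive): Bidder 1 can switch to Honest (0 → 1). Not NE.
(Aggressive, Jump): Bidder 1 can switch to Honest (-2 → 5). Not NE.
(Jump, Shade): Bidder 1 can switch to Honest (-5 → -3). Not NE.
(Jump, Honest): Bidder 1 gets 5, best alternative 2; Bidder 2 gets 4, best alternative -1. No profitable deviation — NE.
(Jump, Aggressive): Bidder 1 can switch to Honest (-3 → 1). Not NE.
(Jump, Jump): Bidder 1 can switch to Honest (3 → 5). Not NE.
(Snipe, Aggressive): Bidder 1 gets 2, best alternative 1; Bidder 2 gets 5, best alternative -2. No profitable deviation — NE.
(The remaining 3 profiles each have a profitable deviation by the same check.)

Pure-strategy Nash equilibria: (Honest, Jump); (Jump, Honest); (Snipe, Aggressive)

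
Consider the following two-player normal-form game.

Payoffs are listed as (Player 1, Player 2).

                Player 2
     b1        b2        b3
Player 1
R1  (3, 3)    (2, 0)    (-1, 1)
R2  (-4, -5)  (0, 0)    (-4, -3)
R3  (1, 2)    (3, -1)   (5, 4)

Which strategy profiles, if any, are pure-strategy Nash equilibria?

(R1, b1), (R3, b3)

Player 1 against b1: payoffs 3, -4, 1 → best response R1.
Player 1 against b2: payoffs 2, 0, 3 → best response R3.
Player 1 against b3: payoffs -1, -4, 5 → best response R3.
Player 2 against R1: payoffs 3, 0, 1 → best response b1.
Player 2 against R2: payoffs -5, 0, -3 → best response b2.
Player 2 against R3: payoffs 2, -1, 4 → best response b3.
Mutual best responses: (R1, b1); (R3, b3).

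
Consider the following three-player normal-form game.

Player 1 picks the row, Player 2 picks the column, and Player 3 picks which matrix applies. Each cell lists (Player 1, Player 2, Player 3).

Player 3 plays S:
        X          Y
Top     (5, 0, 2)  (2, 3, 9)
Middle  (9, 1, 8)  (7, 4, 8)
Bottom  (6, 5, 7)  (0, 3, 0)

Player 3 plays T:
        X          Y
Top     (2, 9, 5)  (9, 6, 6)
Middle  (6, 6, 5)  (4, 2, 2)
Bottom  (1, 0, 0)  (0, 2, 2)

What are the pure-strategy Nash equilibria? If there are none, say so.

For each player, find the best response to each opponent profile; mutual best responses are the pure NE.
Player 1 against (X, S): payoffs 5, 9, 6 → best response Middle.
Player 1 against (X, T): payoffs 2, 6, 1 → best response Middle.
Player 1 against (Y, S): payoffs 2, 7, 0 → best response Middle.
Player 1 against (Y, T): payoffs 9, 4, 0 → best response Top.
Player 2 against (Top, S): payoffs 0, 3 → best response Y.
Player 2 against (Top, T): payoffs 9, 6 → best response X.
Player 2 against (Middle, S): payoffs 1, 4 → best response Y.
Player 2 against (Middle, T): payoffs 6, 2 → best response X.
Player 2 against (Bottom, S): payoffs 5, 3 → best response X.
Player 2 against (Bottom, T): payoffs 0, 2 → best response Y.
Player 3 against (Top, X): payoffs 2, 5 → best response T.
Player 3 against (Top, Y): payoffs 9, 6 → best response S.
Player 3 against (Middle, X): payoffs 8, 5 → best response S.
Player 3 against (Middle, Y): payoffs 8, 2 → best response S.
Player 3 against (Bottom, X): payoffs 7, 0 → best response S.
Player 3 against (Bottom, Y): payoffs 0, 2 → best response T.
Mutual best responses: (Middle, Y, S).

(Middle, Y, S)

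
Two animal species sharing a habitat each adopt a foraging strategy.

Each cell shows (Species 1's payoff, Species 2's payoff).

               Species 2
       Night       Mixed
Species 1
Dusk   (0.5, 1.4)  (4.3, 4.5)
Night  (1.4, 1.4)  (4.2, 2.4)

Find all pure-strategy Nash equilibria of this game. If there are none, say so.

Species 1 against Night: payoffs 0.5, 1.4 → best response Night.
Species 1 against Mixed: payoffs 4.3, 4.2 → best response Dusk.
Species 2 against Dusk: payoffs 1.4, 4.5 → best response Mixed.
Species 2 against Night: payoffs 1.4, 2.4 → best response Mixed.
Mutual best responses: (Dusk, Mixed).

Pure NE: (Dusk, Mixed)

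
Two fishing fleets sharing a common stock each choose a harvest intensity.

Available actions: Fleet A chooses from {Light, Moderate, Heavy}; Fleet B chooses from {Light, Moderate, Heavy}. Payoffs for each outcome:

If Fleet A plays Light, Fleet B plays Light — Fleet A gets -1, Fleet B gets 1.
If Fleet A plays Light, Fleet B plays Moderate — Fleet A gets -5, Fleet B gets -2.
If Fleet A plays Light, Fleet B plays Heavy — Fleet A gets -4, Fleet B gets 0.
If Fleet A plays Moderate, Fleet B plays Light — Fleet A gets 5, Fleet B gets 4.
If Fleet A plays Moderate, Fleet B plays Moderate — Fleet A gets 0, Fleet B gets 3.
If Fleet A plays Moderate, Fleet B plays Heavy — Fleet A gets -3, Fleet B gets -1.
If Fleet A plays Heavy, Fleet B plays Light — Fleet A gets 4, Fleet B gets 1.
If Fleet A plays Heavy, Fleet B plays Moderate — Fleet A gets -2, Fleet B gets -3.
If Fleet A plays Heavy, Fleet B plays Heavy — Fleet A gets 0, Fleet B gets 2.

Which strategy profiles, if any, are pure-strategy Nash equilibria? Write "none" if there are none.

Pure-strategy Nash equilibria: (Moderate, Light); (Heavy, Heavy)

Check each profile: it is a Nash equilibrium iff no player can strictly gain by switching unilaterally.
(Light, Light): Fleet A can switch to Moderate (-1 → 5). Not NE.
(Light, Moderate): Fleet A can switch to Moderate (-5 → 0). Not NE.
(Light, Heavy): Fleet A can switch to Moderate (-4 → -3). Not NE.
(Moderate, Light): Fleet A gets 5, best alternative 4; Fleet B gets 4, best alternative 3. No profitable deviation — NE.
(Moderate, Moderate): Fleet B can switch to Light (3 → 4). Not NE.
(Moderate, Heavy): Fleet A can switch to Heavy (-3 → 0). Not NE.
(Heavy, Light): Fleet A can switch to Moderate (4 → 5). Not NE.
(Heavy, Moderate): Fleet A can switch to Moderate (-2 → 0). Not NE.
(Heavy, Heavy): Fleet A gets 0, best alternative -3; Fleet B gets 2, best alternative 1. No profitable deviation — NE.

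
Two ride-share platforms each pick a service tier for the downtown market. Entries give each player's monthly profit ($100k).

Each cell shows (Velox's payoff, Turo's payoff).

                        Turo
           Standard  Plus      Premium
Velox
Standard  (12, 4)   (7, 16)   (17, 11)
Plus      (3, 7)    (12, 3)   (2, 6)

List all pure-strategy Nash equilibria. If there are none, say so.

No pure-strategy Nash equilibrium.

For each strategy profile, look for a profitable unilateral deviation.
(Standard, Standard): Turo can switch to Plus (4 → 16). Not NE.
(Standard, Plus): Velox can switch to Plus (7 → 12). Not NE.
(Standard, Premium): Turo can switch to Plus (11 → 16). Not NE.
(Plus, Standard): Velox can switch to Standard (3 → 12). Not NE.
(Plus, Plus): Turo can switch to Standard (3 → 7). Not NE.
(Plus, Premium): Velox can switch to Standard (2 → 17). Not NE.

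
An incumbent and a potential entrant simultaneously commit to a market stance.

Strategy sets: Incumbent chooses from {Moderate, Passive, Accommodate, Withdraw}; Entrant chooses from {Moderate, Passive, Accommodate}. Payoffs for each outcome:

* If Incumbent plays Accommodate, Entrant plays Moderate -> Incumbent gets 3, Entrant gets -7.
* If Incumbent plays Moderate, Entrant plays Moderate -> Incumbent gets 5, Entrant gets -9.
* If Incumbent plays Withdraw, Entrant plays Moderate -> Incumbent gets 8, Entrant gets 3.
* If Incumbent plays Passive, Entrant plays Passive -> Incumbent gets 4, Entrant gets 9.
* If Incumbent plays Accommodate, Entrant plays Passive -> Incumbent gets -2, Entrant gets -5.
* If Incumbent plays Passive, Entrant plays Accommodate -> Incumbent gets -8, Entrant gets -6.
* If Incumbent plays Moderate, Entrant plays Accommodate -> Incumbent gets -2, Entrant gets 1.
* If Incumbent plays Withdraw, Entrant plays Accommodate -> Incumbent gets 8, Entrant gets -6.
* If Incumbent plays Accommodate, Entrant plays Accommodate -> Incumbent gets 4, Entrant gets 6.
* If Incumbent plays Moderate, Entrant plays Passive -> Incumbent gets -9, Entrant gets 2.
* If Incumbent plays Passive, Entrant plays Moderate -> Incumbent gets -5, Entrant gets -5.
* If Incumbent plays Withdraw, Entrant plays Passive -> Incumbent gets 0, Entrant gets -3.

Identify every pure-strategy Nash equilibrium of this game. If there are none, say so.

Incumbent against Moderate: payoffs 5, -5, 3, 8 → best response Withdraw.
Incumbent against Passive: payoffs -9, 4, -2, 0 → best response Passive.
Incumbent against Accommodate: payoffs -2, -8, 4, 8 → best response Withdraw.
Entrant against Moderate: payoffs -9, 2, 1 → best response Passive.
Entrant against Passive: payoffs -5, 9, -6 → best response Passive.
Entrant against Accommodate: payoffs -7, -5, 6 → best response Accommodate.
Entrant against Withdraw: payoffs 3, -3, -6 → best response Moderate.
Mutual best responses: (Passive, Passive); (Withdraw, Moderate).

Pure-strategy Nash equilibria: (Passive, Passive); (Withdraw, Moderate)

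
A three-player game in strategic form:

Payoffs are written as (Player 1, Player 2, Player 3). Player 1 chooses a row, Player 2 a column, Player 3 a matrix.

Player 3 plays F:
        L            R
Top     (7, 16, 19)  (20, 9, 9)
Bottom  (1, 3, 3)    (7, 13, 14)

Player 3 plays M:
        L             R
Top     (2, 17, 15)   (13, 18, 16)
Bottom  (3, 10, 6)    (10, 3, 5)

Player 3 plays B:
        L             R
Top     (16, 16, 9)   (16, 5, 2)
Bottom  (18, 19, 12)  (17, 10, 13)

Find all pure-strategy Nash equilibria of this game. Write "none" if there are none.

(Top, L, F): Player 1 gets 7, best alternative 1; Player 2 gets 16, best alternative 9; Player 3 gets 19, best alternative 15. No profitable deviation — NE.
(Top, L, M): Player 1 can switch to Bottom (2 → 3). Not NE.
(Top, L, B): Player 1 can switch to Bottom (16 → 18). Not NE.
(Top, R, F): Player 2 can switch to L (9 → 16). Not NE.
(Top, R, M): Player 1 gets 13, best alternative 10; Player 2 gets 18, best alternative 17; Player 3 gets 16, best alternative 9. No profitable deviation — NE.
(Top, R, B): Player 1 can switch to Bottom (16 → 17). Not NE.
(Bottom, L, F): Player 1 can switch to Top (1 → 7). Not NE.
(Bottom, L, M): Player 3 can switch to B (6 → 12). Not NE.
(Bottom, L, B): Player 1 gets 18, best alternative 16; Player 2 gets 19, best alternative 10; Player 3 gets 12, best alternative 6. No profitable deviation — NE.
(Bottom, R, F): Player 1 can switch to Top (7 → 20). Not NE.
(Bottom, R, M): Player 1 can switch to Top (10 → 13). Not NE.
(Bottom, R, B): Player 2 can switch to L (10 → 19). Not NE.

Pure-strategy Nash equilibria: (Top, L, F), (Top, R, M), (Bottom, L, B)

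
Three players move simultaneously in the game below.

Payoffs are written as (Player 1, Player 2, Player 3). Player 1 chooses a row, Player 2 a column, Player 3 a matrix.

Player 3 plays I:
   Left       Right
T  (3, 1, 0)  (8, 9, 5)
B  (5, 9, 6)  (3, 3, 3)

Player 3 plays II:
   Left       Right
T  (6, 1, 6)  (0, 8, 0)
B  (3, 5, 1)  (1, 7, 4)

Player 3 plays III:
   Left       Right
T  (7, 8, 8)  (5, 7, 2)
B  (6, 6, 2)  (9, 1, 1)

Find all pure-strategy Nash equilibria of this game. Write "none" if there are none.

(T, Left, III), (T, Right, I), (B, Left, I), (B, Right, II)

Player 1 against (Left, I): payoffs 3, 5 → best response B.
Player 1 against (Left, II): payoffs 6, 3 → best response T.
Player 1 against (Left, III): payoffs 7, 6 → best response T.
Player 1 against (Right, I): payoffs 8, 3 → best response T.
Player 1 against (Right, II): payoffs 0, 1 → best response B.
Player 1 against (Right, III): payoffs 5, 9 → best response B.
Player 2 against (T, I): payoffs 1, 9 → best response Right.
Player 2 against (T, II): payoffs 1, 8 → best response Right.
Player 2 against (T, III): payoffs 8, 7 → best response Left.
Player 2 against (B, I): payoffs 9, 3 → best response Left.
Player 2 against (B, II): payoffs 5, 7 → best response Right.
Player 2 against (B, III): payoffs 6, 1 → best response Left.
Player 3 against (T, Left): payoffs 0, 6, 8 → best response III.
Player 3 against (T, Right): payoffs 5, 0, 2 → best response I.
Player 3 against (B, Left): payoffs 6, 1, 2 → best response I.
Player 3 against (B, Right): payoffs 3, 4, 1 → best response II.
Mutual best responses: (T, Left, III); (T, Right, I); (B, Left, I); (B, Right, II).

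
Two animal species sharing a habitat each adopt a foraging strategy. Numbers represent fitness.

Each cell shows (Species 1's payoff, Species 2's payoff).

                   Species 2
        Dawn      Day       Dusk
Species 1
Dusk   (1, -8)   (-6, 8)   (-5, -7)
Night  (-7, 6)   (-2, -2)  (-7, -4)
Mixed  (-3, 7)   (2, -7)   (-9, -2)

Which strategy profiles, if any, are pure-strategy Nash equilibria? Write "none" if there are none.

(Dusk, Dawn): Species 2 can switch to Day (-8 → 8). Not NE.
(Dusk, Day): Species 1 can switch to Night (-6 → -2). Not NE.
(Dusk, Dusk): Species 2 can switch to Day (-7 → 8). Not NE.
(Night, Dawn): Species 1 can switch to Dusk (-7 → 1). Not NE.
(Night, Day): Species 1 can switch to Mixed (-2 → 2). Not NE.
(Night, Dusk): Species 1 can switch to Dusk (-7 → -5). Not NE.
(Mixed, Dawn): Species 1 can switch to Dusk (-3 → 1). Not NE.
(Mixed, Day): Species 2 can switch to Dawn (-7 → 7). Not NE.
(Mixed, Dusk): Species 1 can switch to Dusk (-9 → -5). Not NE.

No pure-strategy Nash equilibrium.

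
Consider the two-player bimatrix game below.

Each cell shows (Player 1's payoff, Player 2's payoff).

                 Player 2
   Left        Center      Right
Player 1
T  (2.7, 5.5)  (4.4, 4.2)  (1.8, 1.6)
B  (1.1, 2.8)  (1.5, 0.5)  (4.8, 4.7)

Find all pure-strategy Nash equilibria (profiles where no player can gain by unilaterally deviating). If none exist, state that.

Player 1 against Left: payoffs 2.7, 1.1 → best response T.
Player 1 against Center: payoffs 4.4, 1.5 → best response T.
Player 1 against Right: payoffs 1.8, 4.8 → best response B.
Player 2 against T: payoffs 5.5, 4.2, 1.6 → best response Left.
Player 2 against B: payoffs 2.8, 0.5, 4.7 → best response Right.
Mutual best responses: (T, Left); (B, Right).

Pure-strategy Nash equilibria: (T, Left); (B, Right)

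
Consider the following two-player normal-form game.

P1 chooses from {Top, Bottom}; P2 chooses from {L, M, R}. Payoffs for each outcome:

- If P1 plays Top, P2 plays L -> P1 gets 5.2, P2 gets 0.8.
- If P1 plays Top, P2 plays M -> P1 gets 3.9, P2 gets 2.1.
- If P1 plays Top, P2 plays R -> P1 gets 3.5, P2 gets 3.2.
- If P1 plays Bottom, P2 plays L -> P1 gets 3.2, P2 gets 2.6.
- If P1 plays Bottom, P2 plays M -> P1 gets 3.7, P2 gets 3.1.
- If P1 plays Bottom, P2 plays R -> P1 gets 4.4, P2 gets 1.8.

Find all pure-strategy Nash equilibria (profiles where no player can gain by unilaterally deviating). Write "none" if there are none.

Mark each player's best response to every combination of opponents' strategies; a profile where every player is best-responding is a pure Nash equilibrium.
P1 against L: payoffs 5.2, 3.2 → best response Top.
P1 against M: payoffs 3.9, 3.7 → best response Top.
P1 against R: payoffs 3.5, 4.4 → best response Bottom.
P2 against Top: payoffs 0.8, 2.1, 3.2 → best response R.
P2 against Bottom: payoffs 2.6, 3.1, 1.8 → best response M.
No profile is a mutual best response for all players.

none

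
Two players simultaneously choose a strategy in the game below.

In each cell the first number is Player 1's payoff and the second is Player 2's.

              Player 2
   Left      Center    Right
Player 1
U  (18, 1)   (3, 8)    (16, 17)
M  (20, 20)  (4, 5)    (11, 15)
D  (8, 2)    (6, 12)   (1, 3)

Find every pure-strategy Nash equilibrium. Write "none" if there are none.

The pure Nash equilibria are (U, Right) and (M, Left) and (D, Center).

(U, Left): Player 1 can switch to M (18 → 20). Not NE.
(U, Center): Player 1 can switch to M (3 → 4). Not NE.
(U, Right): Player 1 gets 16, best alternative 11; Player 2 gets 17, best alternative 8. No profitable deviation — NE.
(M, Left): Player 1 gets 20, best alternative 18; Player 2 gets 20, best alternative 15. No profitable deviation — NE.
(M, Center): Player 1 can switch to D (4 → 6). Not NE.
(M, Right): Player 1 can switch to U (11 → 16). Not NE.
(D, Left): Player 1 can switch to U (8 → 18). Not NE.
(D, Center): Player 1 gets 6, best alternative 4; Player 2 gets 12, best alternative 3. No profitable deviation — NE.
(D, Right): Player 1 can switch to U (1 → 16). Not NE.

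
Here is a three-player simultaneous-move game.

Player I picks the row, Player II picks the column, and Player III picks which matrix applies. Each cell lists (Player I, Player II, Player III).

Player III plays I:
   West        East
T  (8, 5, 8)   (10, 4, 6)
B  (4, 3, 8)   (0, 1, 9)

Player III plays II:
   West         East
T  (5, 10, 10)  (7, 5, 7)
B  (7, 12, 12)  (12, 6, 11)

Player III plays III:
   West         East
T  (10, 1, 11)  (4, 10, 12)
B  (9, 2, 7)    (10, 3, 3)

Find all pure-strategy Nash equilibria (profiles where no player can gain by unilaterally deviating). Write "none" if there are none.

The unique pure-strategy Nash equilibrium is (B, West, II).

Player I against (West, I): payoffs 8, 4 → best response T.
Player I against (West, II): payoffs 5, 7 → best response B.
Player I against (West, III): payoffs 10, 9 → best response T.
Player I against (East, I): payoffs 10, 0 → best response T.
Player I against (East, II): payoffs 7, 12 → best response B.
Player I against (East, III): payoffs 4, 10 → best response B.
Player II against (T, I): payoffs 5, 4 → best response West.
Player II against (T, II): payoffs 10, 5 → best response West.
Player II against (T, III): payoffs 1, 10 → best response East.
Player II against (B, I): payoffs 3, 1 → best response West.
Player II against (B, II): payoffs 12, 6 → best response West.
Player II against (B, III): payoffs 2, 3 → best response East.
Player III against (T, West): payoffs 8, 10, 11 → best response III.
Player III against (T, East): payoffs 6, 7, 12 → best response III.
Player III against (B, West): payoffs 8, 12, 7 → best response II.
Player III against (B, East): payoffs 9, 11, 3 → best response II.
Mutual best responses: (B, West, II).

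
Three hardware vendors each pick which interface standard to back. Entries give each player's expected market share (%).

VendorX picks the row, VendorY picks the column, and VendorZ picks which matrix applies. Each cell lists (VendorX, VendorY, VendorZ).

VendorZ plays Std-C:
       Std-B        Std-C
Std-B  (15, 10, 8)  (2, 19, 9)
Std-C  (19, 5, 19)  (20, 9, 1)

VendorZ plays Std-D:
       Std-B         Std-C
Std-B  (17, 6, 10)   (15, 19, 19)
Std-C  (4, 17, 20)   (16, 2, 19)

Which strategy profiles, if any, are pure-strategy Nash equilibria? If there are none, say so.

none

VendorX against (Std-B, Std-C): payoffs 15, 19 → best response Std-C.
VendorX against (Std-B, Std-D): payoffs 17, 4 → best response Std-B.
VendorX against (Std-C, Std-C): payoffs 2, 20 → best response Std-C.
VendorX against (Std-C, Std-D): payoffs 15, 16 → best response Std-C.
VendorY against (Std-B, Std-C): payoffs 10, 19 → best response Std-C.
VendorY against (Std-B, Std-D): payoffs 6, 19 → best response Std-C.
VendorY against (Std-C, Std-C): payoffs 5, 9 → best response Std-C.
VendorY against (Std-C, Std-D): payoffs 17, 2 → best response Std-B.
VendorZ against (Std-B, Std-B): payoffs 8, 10 → best response Std-D.
VendorZ against (Std-B, Std-C): payoffs 9, 19 → best response Std-D.
VendorZ against (Std-C, Std-B): payoffs 19, 20 → best response Std-D.
VendorZ against (Std-C, Std-C): payoffs 1, 19 → best response Std-D.
No profile is a mutual best response for all players.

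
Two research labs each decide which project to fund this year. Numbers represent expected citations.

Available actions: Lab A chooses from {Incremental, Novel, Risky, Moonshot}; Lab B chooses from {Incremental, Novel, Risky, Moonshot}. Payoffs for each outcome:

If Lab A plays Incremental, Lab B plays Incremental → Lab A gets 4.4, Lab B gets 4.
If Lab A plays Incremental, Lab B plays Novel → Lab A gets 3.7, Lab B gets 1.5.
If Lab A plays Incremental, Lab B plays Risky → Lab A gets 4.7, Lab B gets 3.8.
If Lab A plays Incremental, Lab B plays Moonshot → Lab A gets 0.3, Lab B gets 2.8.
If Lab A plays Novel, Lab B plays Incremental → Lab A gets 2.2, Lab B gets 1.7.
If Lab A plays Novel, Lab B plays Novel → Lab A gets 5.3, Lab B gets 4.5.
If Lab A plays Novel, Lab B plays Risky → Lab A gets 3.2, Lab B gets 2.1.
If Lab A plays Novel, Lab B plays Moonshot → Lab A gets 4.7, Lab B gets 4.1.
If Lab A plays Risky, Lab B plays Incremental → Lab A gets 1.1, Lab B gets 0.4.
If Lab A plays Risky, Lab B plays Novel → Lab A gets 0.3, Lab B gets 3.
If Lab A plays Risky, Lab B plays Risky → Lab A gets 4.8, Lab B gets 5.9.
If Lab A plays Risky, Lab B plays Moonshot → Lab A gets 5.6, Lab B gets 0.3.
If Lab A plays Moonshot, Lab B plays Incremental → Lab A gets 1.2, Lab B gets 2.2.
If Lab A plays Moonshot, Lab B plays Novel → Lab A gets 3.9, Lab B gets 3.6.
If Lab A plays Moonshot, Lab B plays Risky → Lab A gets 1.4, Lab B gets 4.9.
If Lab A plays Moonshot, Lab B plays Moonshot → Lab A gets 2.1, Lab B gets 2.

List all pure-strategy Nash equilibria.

(Incremental, Incremental) and (Novel, Novel) and (Risky, Risky)

Lab A against Incremental: payoffs 4.4, 2.2, 1.1, 1.2 → best response Incremental.
Lab A against Novel: payoffs 3.7, 5.3, 0.3, 3.9 → best response Novel.
Lab A against Risky: payoffs 4.7, 3.2, 4.8, 1.4 → best response Risky.
Lab A against Moonshot: payoffs 0.3, 4.7, 5.6, 2.1 → best response Risky.
Lab B against Incremental: payoffs 4, 1.5, 3.8, 2.8 → best response Incremental.
Lab B against Novel: payoffs 1.7, 4.5, 2.1, 4.1 → best response Novel.
Lab B against Risky: payoffs 0.4, 3, 5.9, 0.3 → best response Risky.
Lab B against Moonshot: payoffs 2.2, 3.6, 4.9, 2 → best response Risky.
Mutual best responses: (Incremental, Incremental); (Novel, Novel); (Risky, Risky).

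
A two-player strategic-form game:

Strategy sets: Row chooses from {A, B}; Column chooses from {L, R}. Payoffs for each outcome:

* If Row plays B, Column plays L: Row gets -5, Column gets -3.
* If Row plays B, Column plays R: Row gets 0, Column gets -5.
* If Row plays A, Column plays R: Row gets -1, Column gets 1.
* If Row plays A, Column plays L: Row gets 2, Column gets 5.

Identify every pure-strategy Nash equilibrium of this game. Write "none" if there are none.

Pure NE: (A, L)

(A, L): Row gets 2, best alternative -5; Column gets 5, best alternative 1. No profitable deviation — NE.
(A, R): Row can switch to B (-1 → 0). Not NE.
(B, L): Row can switch to A (-5 → 2). Not NE.
(B, R): Column can switch to L (-5 → -3). Not NE.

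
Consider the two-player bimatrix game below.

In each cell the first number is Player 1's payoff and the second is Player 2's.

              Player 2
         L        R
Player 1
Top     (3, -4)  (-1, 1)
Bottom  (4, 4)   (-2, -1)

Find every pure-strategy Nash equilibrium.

Pure-strategy Nash equilibria: (Top, R), (Bottom, L)

Check each profile: it is a Nash equilibrium iff no player can strictly gain by switching unilaterally.
(Top, L): Player 1 can switch to Bottom (3 → 4). Not NE.
(Top, R): Player 1 gets -1, best alternative -2; Player 2 gets 1, best alternative -4. No profitable deviation — NE.
(Bottom, L): Player 1 gets 4, best alternative 3; Player 2 gets 4, best alternative -1. No profitable deviation — NE.
(Bottom, R): Player 1 can switch to Top (-2 → -1). Not NE.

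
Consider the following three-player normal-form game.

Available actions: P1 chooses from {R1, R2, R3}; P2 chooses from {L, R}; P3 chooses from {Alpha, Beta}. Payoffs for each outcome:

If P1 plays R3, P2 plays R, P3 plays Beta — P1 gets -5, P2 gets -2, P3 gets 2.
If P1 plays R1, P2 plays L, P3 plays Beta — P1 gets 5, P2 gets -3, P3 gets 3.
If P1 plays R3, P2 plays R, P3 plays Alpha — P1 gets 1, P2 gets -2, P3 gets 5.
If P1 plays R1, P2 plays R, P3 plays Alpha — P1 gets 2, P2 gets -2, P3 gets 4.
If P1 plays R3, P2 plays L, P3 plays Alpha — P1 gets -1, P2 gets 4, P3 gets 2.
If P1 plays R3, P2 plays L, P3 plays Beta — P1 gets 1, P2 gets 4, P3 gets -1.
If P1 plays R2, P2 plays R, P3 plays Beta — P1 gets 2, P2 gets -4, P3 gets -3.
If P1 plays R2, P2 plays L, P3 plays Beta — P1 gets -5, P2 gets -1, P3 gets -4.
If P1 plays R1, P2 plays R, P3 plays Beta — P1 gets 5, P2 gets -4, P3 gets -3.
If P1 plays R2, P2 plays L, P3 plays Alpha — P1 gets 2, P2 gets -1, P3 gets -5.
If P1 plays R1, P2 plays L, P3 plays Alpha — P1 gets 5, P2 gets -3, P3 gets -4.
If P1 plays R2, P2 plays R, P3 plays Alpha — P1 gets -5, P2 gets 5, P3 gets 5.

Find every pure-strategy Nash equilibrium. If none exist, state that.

P1 against (L, Alpha): payoffs 5, 2, -1 → best response R1.
P1 against (L, Beta): payoffs 5, -5, 1 → best response R1.
P1 against (R, Alpha): payoffs 2, -5, 1 → best response R1.
P1 against (R, Beta): payoffs 5, 2, -5 → best response R1.
P2 against (R1, Alpha): payoffs -3, -2 → best response R.
P2 against (R1, Beta): payoffs -3, -4 → best response L.
P2 against (R2, Alpha): payoffs -1, 5 → best response R.
P2 against (R2, Beta): payoffs -1, -4 → best response L.
P2 against (R3, Alpha): payoffs 4, -2 → best response L.
P2 against (R3, Beta): payoffs 4, -2 → best response L.
P3 against (R1, L): payoffs -4, 3 → best response Beta.
P3 against (R1, R): payoffs 4, -3 → best response Alpha.
P3 against (R2, L): payoffs -5, -4 → best response Beta.
P3 against (R2, R): payoffs 5, -3 → best response Alpha.
P3 against (R3, L): payoffs 2, -1 → best response Alpha.
P3 against (R3, R): payoffs 5, 2 → best response Alpha.
Mutual best responses: (R1, L, Beta); (R1, R, Alpha).

Pure-strategy Nash equilibria: (R1, L, Beta), (R1, R, Alpha)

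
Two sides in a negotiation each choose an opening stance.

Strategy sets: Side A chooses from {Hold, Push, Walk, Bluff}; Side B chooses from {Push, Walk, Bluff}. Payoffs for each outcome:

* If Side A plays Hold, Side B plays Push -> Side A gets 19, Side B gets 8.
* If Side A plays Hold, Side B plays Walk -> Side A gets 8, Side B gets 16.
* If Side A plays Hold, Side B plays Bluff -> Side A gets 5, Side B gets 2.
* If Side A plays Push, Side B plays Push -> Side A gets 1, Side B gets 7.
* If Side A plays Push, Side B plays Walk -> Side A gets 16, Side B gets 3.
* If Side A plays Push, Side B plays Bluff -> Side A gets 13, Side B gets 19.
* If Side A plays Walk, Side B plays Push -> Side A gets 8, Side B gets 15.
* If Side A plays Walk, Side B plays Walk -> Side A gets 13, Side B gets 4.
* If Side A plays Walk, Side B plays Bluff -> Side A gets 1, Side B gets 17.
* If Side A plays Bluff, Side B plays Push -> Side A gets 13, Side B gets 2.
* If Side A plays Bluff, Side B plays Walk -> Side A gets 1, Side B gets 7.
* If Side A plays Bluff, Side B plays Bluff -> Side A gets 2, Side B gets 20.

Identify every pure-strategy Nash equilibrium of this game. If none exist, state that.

Pure NE: (Push, Bluff)

Mark each player's best response to every combination of opponents' strategies; a profile where every player is best-responding is a pure Nash equilibrium.
Side A against Push: payoffs 19, 1, 8, 13 → best response Hold.
Side A against Walk: payoffs 8, 16, 13, 1 → best response Push.
Side A against Bluff: payoffs 5, 13, 1, 2 → best response Push.
Side B against Hold: payoffs 8, 16, 2 → best response Walk.
Side B against Push: payoffs 7, 3, 19 → best response Bluff.
Side B against Walk: payoffs 15, 4, 17 → best response Bluff.
Side B against Bluff: payoffs 2, 7, 20 → best response Bluff.
Mutual best responses: (Push, Bluff).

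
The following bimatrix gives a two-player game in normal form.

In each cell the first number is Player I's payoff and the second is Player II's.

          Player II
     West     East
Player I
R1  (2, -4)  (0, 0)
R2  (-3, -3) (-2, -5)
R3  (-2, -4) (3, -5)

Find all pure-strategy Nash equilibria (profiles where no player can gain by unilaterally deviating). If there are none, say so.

Check each profile: it is a Nash equilibrium iff no player can strictly gain by switching unilaterally.
(R1, West): Player II can switch to East (-4 → 0). Not NE.
(R1, East): Player I can switch to R3 (0 → 3). Not NE.
(R2, West): Player I can switch to R1 (-3 → 2). Not NE.
(R2, East): Player I can switch to R1 (-2 → 0). Not NE.
(R3, West): Player I can switch to R1 (-2 → 2). Not NE.
(R3, East): Player II can switch to West (-5 → -4). Not NE.

none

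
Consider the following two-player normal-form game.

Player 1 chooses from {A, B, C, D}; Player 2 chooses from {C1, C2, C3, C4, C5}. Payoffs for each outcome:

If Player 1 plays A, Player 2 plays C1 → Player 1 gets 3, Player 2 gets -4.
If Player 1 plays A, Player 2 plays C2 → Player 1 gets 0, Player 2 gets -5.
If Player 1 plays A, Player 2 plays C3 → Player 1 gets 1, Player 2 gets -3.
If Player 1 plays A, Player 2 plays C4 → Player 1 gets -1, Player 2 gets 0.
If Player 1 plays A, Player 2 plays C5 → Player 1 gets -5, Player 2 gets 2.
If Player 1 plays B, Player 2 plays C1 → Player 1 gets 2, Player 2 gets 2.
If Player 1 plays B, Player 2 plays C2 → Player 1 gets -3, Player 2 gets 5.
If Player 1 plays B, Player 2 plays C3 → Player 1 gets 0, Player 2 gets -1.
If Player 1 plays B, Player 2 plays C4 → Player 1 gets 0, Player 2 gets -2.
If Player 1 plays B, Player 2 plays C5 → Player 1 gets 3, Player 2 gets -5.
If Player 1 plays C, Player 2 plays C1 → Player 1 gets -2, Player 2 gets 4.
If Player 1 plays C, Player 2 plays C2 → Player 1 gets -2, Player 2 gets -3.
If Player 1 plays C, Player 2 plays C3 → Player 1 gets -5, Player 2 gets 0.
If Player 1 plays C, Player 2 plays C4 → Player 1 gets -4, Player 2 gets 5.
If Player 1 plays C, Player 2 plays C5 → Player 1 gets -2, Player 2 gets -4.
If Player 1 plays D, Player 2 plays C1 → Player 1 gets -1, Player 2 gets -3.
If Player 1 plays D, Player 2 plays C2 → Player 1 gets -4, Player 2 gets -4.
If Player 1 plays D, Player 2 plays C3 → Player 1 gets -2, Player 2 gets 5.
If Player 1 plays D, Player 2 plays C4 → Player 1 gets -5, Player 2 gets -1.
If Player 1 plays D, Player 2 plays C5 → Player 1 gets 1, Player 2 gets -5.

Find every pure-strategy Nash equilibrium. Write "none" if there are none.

There is no pure-strategy Nash equilibrium.

For each strategy profile, look for a profitable unilateral deviation.
(A, C1): Player 2 can switch to C3 (-4 → -3). Not NE.
(A, C2): Player 2 can switch to C1 (-5 → -4). Not NE.
(A, C3): Player 2 can switch to C4 (-3 → 0). Not NE.
(A, C4): Player 1 can switch to B (-1 → 0). Not NE.
(A, C5): Player 1 can switch to B (-5 → 3). Not NE.
(B, C1): Player 1 can switch to A (2 → 3). Not NE.
(B, C2): Player 1 can switch to A (-3 → 0). Not NE.
(B, C3): Player 1 can switch to A (0 → 1). Not NE.
(B, C4): Player 2 can switch to C1 (-2 → 2). Not NE.
(B, C5): Player 2 can switch to C1 (-5 → 2). Not NE.
(C, C1): Player 1 can switch to A (-2 → 3). Not NE.
(C, C2): Player 1 can switch to A (-2 → 0). Not NE.
(The remaining 8 profiles each have a profitable deviation by the same check.)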